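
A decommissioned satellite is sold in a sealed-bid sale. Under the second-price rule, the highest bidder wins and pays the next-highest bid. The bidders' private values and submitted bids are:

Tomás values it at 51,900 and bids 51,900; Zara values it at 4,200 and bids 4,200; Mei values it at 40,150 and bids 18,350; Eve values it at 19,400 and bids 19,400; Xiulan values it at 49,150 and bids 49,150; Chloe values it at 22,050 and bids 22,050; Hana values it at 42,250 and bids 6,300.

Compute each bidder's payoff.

Tomás 2,750, Zara 0, Mei 0, Eve 0, Xiulan 0, Chloe 0, Hana 0.

Ranking the bids: Tomás 51,900 > Xiulan 49,150 > Chloe 22,050 > Eve 19,400 > Mei 18,350 > Hana 6,300 > Zara 4,200.
Tomás has the top bid and wins; the price is the second-highest bid, 49,150.
Tomás's payoff = 51,900 − 49,150 = 2,750. All other bidders lose, so their payoff is 0.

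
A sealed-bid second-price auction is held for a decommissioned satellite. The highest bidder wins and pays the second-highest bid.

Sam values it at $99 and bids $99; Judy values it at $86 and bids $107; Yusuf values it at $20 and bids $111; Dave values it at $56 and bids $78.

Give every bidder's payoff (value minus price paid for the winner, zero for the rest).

Sam $0, Judy $0, Yusuf -$87, Dave $0.

Bids in descending order: Yusuf $111 > Judy $107 > Sam $99 > Dave $78.
Yusuf has the top bid and wins; the price is the second-highest bid, $107.
Yusuf's payoff = $20 − $107 = -$87. All other bidders lose, so their payoff is 0.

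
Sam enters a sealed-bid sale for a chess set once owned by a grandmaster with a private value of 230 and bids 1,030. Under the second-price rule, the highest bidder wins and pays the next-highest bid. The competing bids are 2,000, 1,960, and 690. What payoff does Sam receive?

Highest competing bid: 2,000.
Sam's bid 1,030 is not the highest, so Sam loses, pays nothing, and earns zero payoff.

0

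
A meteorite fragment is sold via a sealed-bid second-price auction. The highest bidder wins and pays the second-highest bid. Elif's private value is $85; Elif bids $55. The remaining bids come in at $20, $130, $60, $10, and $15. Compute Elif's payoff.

Highest competing bid: $130.
Elif's bid $55 is not the highest, so Elif loses, pays nothing, and earns zero payoff.

Elif's payoff: $0.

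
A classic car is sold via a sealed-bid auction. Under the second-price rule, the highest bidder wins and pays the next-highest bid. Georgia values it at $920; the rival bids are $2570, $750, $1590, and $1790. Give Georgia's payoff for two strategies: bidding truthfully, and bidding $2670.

Truthful: $0; alternative: -$1650.

The highest competing bid is $2570.
Bidding truthfully at $920: the top bid is $2570 (a rival), so Georgia loses. Payoff = $0.
Bidding $2670: Georgia has the top bid, wins, and pays the second-highest bid $2570. Payoff = $920 − $2570 = -$1650.
This is the dominant-strategy logic: truthful bidding weakly beats any alternative.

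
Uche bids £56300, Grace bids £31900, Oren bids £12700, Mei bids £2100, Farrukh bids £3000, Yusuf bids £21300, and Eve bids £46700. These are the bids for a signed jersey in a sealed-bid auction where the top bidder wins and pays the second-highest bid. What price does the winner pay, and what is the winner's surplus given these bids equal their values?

Ordered from highest: Uche £56300; Eve £46700; Grace £31900; Yusuf £21300; Oren £12700; Farrukh £3000; Mei £2100.
Uche is the highest bidder, so Uche wins.
Under the second-price rule, the price is the second-highest bid: £46700.
Surplus = £56300 − £46700 = £9600.

Price £46700; surplus £9600.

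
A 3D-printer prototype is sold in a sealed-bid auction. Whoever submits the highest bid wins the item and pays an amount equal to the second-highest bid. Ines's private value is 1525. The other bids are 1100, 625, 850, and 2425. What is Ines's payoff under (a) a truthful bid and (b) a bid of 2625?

The highest competing bid is 2425.
Bidding truthfully at 1525: the top bid is 2425 (a rival), so Ines loses. Payoff = 0.
Bidding 2625: Ines has the top bid, wins, and pays the second-highest bid 2425. Payoff = 1525 − 2425 = -900.

(a) 0  (b) -900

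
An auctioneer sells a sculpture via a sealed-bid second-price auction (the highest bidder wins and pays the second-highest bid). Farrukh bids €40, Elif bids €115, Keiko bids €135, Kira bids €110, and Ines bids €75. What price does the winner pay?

Sorted high to low: Keiko €135, then Elif €115, then Kira €110, then Ines €75, then Farrukh €40.
Keiko is the highest bidder, so Keiko wins.
Under the second-price rule, the price is the second-highest bid: €115.

Price paid: €115.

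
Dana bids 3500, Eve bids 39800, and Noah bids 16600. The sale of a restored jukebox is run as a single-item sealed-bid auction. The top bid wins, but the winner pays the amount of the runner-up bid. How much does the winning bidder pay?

Price paid: 16600.

Sorted high to low: Eve 39800 > Noah 16600 > Dana 3500.
Eve has the highest bid, so Eve wins.
The second-highest bid is 16600, so that is what Eve pays.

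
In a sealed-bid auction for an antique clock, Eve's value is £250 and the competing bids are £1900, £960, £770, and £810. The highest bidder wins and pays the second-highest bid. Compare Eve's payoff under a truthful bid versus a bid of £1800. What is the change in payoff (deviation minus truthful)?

Change in payoff: £0.

The highest competing bid is £1900.
Bidding truthfully at £250: the top bid is £1900 (a rival), so Eve loses. Payoff = £0.
Bidding £1800: the top bid is £1900 (a rival), so Eve loses. Payoff = £0.
Change = £0 − £0 = £0.
The bid only affects whether you win, not the price — here both bids land on the same side of the top rival bid, so the deviation is payoff-neutral.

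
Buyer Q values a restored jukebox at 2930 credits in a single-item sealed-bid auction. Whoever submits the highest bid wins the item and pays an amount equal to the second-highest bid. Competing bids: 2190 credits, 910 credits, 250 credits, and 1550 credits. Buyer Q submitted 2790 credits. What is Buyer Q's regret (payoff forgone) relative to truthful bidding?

0 credits

The highest competing bid is 2190 credits.
Bidding truthfully at 2930 credits: Buyer Q has the top bid, wins, and pays the second-highest bid 2190 credits. Payoff = 2930 credits − 2190 credits = 740 credits.
Bidding 2790 credits: Buyer Q has the top bid, wins, and pays the second-highest bid 2190 credits. Payoff = 2930 credits − 2190 credits = 740 credits.
Regret = truthful payoff − actual payoff = 740 credits − 740 credits = 0 credits.
The bid only affects whether you win, not the price — here both bids land on the same side of the top rival bid, so the deviation is payoff-neutral.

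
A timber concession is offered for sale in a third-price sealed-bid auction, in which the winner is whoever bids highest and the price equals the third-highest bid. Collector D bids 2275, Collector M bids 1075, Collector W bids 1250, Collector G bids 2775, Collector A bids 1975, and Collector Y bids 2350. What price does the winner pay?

Bids in descending order: Collector G 2775, then Collector Y 2350, then Collector D 2275, then Collector A 1975, then Collector W 1250, then Collector M 1075.
Collector G is the highest bidder, so Collector G wins.
Under the third-price rule, the price is the third-highest bid: 2275.

2275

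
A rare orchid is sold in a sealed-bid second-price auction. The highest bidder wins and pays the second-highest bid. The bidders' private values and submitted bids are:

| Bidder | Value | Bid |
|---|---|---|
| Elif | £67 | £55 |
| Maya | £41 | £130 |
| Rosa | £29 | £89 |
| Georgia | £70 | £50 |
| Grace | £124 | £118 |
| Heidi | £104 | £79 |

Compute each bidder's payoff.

Elif £0, Maya -£77, Rosa £0, Georgia £0, Grace £0, Heidi £0.

Bids in descending order: Maya £130 > Grace £118 > Rosa £89 > Heidi £79 > Elif £55 > Georgia £50.
Maya has the top bid and wins; the price is the second-highest bid, £118.
Maya's payoff = £41 − £118 = -£77. All other bidders lose, so their payoff is 0.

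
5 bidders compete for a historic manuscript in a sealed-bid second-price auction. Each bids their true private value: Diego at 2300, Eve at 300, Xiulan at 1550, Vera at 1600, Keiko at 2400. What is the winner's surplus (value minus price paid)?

Ordered from highest: Keiko 2400; Diego 2300; Vera 1600; Xiulan 1550; Eve 300.
Keiko wins with the top bid and pays the second-highest, 2300.
Surplus = 2400 − 2300 = 100.

100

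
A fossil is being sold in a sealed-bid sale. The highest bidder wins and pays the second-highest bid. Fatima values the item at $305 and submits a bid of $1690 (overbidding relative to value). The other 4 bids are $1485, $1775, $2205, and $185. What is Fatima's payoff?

$0

Highest competing bid: $2205.
Fatima's bid $1690 is not the highest, so Fatima loses, pays nothing, and earns zero payoff.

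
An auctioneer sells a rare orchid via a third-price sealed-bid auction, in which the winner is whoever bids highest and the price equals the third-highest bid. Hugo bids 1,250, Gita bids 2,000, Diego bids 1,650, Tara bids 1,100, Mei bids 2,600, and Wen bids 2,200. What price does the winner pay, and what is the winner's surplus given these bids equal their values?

Price 2,000; surplus 600.

Sorted high to low: Mei 2,600 > Wen 2,200 > Gita 2,000 > Diego 1,650 > Hugo 1,250 > Tara 1,100.
Mei is the highest bidder, so Mei wins.
Under the third-price rule, the price is the third-highest bid: 2,000.
Surplus = 2,600 − 2,000 = 600.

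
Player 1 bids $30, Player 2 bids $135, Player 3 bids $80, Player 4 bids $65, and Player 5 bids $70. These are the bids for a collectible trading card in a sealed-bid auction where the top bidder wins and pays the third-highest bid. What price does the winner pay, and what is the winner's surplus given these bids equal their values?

Bids in descending order: Player 2 $135, then Player 3 $80, then Player 5 $70, then Player 4 $65, then Player 1 $30.
Player 2 is the highest bidder, so Player 2 wins.
Under the third-price rule, the price is the third-highest bid: $70.
Surplus = $135 − $70 = $65.

The winner pays $70 for a surplus of $65.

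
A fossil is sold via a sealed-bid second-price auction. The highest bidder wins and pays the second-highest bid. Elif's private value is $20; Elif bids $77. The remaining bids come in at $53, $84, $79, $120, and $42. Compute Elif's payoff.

Highest competing bid: $120.
Elif's bid $77 is not the highest, so Elif loses, pays nothing, and earns zero payoff.

$0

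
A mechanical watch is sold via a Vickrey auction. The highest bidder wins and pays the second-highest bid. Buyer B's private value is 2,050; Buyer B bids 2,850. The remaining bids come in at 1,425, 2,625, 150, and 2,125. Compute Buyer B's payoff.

Highest competing bid: 2,625.
Buyer B's bid 2,850 is the highest overall, so Buyer B wins and pays the second-highest bid, 2,625.
Payoff = value − price = 2,050 − 2,625 = -575.

-575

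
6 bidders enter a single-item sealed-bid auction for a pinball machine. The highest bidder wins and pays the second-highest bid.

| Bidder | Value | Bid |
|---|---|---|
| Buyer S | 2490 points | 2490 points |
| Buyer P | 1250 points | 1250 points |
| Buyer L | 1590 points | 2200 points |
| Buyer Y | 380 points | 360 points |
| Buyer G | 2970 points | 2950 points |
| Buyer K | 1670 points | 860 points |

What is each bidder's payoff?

Sorted high to low: Buyer G 2950 points; Buyer S 2490 points; Buyer L 2200 points; Buyer P 1250 points; Buyer K 860 points; Buyer Y 360 points.
Buyer G has the top bid and wins; the price is the second-highest bid, 2490 points.
Buyer G's payoff = 2970 points − 2490 points = 480 points. All other bidders lose, so their payoff is 0.

Payoffs: Buyer S 0 points, Buyer P 0 points, Buyer L 0 points, Buyer Y 0 points, Buyer G 480 points, Buyer K 0 points.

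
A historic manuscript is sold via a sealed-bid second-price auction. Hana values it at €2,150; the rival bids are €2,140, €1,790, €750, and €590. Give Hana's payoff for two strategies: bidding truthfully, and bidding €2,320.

The highest competing bid is €2,140.
Bidding truthfully at €2,150: Hana has the top bid, wins, and pays the second-highest bid €2,140. Payoff = €2,150 − €2,140 = €10.
Bidding €2,320: Hana has the top bid, wins, and pays the second-highest bid €2,140. Payoff = €2,150 − €2,140 = €10.

(a) €10  (b) €10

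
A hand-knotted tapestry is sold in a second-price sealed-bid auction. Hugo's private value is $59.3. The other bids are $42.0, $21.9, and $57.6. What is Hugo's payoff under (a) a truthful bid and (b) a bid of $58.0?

Truthful: $1.7; alternative: $1.7.

The highest competing bid is $57.6.
Bidding truthfully at $59.3: Hugo has the top bid, wins, and pays the second-highest bid $57.6. Payoff = $59.3 − $57.6 = $1.7.
Bidding $58.0: Hugo has the top bid, wins, and pays the second-highest bid $57.6. Payoff = $59.3 − $57.6 = $1.7.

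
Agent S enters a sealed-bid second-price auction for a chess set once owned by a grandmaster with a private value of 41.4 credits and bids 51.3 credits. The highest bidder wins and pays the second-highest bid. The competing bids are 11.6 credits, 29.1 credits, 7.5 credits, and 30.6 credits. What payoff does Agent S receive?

Payoff = 10.8 credits.

Highest competing bid: 30.6 credits.
Agent S's bid 51.3 credits is the highest overall, so Agent S wins and pays the second-highest bid, 30.6 credits.
Payoff = value − price = 41.4 credits − 30.6 credits = 10.8 credits.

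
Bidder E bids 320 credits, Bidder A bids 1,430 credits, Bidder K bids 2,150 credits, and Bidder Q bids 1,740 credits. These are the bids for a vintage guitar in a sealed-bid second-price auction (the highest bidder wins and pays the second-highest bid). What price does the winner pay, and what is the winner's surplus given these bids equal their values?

Price 1,740 credits; surplus 410 credits.

Bids in descending order: Bidder K 2,150 credits; Bidder Q 1,740 credits; Bidder A 1,430 credits; Bidder E 320 credits.
Bidder K is the highest bidder, so Bidder K wins.
Under the second-price rule, the price is the second-highest bid: 1,740 credits.
Surplus = 2,150 credits − 1,740 credits = 410 credits.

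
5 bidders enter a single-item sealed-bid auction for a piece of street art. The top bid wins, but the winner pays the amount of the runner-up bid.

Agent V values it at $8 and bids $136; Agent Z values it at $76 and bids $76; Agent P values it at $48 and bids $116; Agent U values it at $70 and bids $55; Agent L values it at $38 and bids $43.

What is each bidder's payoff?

Bids in descending order: Agent V $136, then Agent P $116, then Agent Z $76, then Agent U $55, then Agent L $43.
Agent V has the top bid and wins; the price is the second-highest bid, $116.
Agent V's payoff = $8 − $116 = -$108. All other bidders lose, so their payoff is 0.

Agent V -$108, Agent Z $0, Agent P $0, Agent U $0, Agent L $0.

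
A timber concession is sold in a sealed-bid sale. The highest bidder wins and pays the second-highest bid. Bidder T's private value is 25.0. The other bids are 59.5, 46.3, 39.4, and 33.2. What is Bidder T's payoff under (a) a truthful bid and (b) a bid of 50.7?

The highest competing bid is 59.5.
Bidding truthfully at 25.0: the top bid is 59.5 (a rival), so Bidder T loses. Payoff = 0.0.
Bidding 50.7: the top bid is 59.5 (a rival), so Bidder T loses. Payoff = 0.0.

(a) 0.0  (b) 0.0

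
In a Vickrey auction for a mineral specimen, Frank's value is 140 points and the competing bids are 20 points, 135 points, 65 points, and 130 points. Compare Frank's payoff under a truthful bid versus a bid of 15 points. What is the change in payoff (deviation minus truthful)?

The highest competing bid is 135 points.
Bidding truthfully at 140 points: Frank has the top bid, wins, and pays the second-highest bid 135 points. Payoff = 140 points − 135 points = 5 points.
Bidding 15 points: the top bid is 135 points (a rival), so Frank loses. Payoff = 0 points.
Change = 0 points − 5 points = -5 points.

Change in payoff: -5 points.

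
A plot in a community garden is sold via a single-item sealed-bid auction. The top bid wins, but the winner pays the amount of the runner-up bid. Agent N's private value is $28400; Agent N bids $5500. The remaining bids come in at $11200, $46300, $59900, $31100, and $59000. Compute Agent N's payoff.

Highest competing bid: $59900.
Agent N's bid $5500 is not the highest, so Agent N loses, pays nothing, and earns zero payoff.

Agent N's payoff: $0.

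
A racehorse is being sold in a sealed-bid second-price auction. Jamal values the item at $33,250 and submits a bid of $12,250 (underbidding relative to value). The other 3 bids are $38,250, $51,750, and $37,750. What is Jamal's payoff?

Highest competing bid: $51,750.
Jamal's bid $12,250 is not the highest, so Jamal loses, pays nothing, and earns zero payoff.

Payoff = $0.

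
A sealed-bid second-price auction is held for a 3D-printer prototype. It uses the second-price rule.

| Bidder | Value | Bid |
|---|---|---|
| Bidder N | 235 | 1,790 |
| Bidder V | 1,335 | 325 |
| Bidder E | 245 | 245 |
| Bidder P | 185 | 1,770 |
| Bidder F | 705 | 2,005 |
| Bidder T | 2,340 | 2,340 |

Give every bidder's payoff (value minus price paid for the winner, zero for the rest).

Sorted high to low: Bidder T 2,340; Bidder F 2,005; Bidder N 1,790; Bidder P 1,770; Bidder V 325; Bidder E 245.
Bidder T has the top bid and wins; the price is the second-highest bid, 2,005.
Bidder T's payoff = 2,340 − 2,005 = 335. All other bidders lose, so their payoff is 0.

Payoffs: Bidder N 0, Bidder V 0, Bidder E 0, Bidder P 0, Bidder F 0, Bidder T 335.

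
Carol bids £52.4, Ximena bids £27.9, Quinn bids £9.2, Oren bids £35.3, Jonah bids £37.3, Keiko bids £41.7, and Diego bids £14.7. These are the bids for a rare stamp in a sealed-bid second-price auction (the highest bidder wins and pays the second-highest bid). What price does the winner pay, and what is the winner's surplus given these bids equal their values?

The winner pays £41.7 for a surplus of £10.7.

Sorted high to low: Carol £52.4, then Keiko £41.7, then Jonah £37.3, then Oren £35.3, then Ximena £27.9, then Diego £14.7, then Quinn £9.2.
Carol is the highest bidder, so Carol wins.
Under the second-price rule, the price is the second-highest bid: £41.7.
Surplus = £52.4 − £41.7 = £10.7.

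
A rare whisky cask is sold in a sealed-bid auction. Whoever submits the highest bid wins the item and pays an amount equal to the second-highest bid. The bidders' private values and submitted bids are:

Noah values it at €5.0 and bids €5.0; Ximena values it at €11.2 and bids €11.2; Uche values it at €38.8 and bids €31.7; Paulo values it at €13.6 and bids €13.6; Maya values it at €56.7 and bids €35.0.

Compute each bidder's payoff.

Payoffs: Noah €0.0, Ximena €0.0, Uche €0.0, Paulo €0.0, Maya €25.0.

Bids in descending order: Maya €35.0; Uche €31.7; Paulo €13.6; Ximena €11.2; Noah €5.0.
Maya has the top bid and wins; the price is the second-highest bid, €31.7.
Maya's payoff = €56.7 − €31.7 = €25.0. All other bidders lose, so their payoff is 0.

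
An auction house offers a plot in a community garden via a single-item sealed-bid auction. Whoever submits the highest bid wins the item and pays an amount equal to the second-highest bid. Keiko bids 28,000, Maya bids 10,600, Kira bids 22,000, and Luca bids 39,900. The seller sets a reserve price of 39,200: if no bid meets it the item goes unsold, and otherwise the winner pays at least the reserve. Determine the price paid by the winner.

Bids in descending order: Luca 39,900; Keiko 28,000; Kira 22,000; Maya 10,600.
Luca has the highest bid, so Luca wins.
The second-highest bid is 28,000, but the reserve 39,200 is higher, so the price is the reserve.

The winner pays 39,200.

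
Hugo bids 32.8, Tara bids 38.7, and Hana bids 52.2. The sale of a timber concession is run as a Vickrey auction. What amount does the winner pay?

The winner pays 38.7.

Ordered from highest: Hana 52.2 > Tara 38.7 > Hugo 32.8.
Hana has the highest bid, so Hana wins.
The second-highest bid is 38.7, so that is what Hana pays.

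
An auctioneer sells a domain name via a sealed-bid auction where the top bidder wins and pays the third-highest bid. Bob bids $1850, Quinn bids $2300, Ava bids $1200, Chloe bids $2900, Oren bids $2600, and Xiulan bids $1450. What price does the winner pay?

Ranking the bids: Chloe $2900, then Oren $2600, then Quinn $2300, then Bob $1850, then Xiulan $1450, then Ava $1200.
Chloe is the highest bidder, so Chloe wins.
Under the third-price rule, the price is the third-highest bid: $2300.

The winner pays $2300.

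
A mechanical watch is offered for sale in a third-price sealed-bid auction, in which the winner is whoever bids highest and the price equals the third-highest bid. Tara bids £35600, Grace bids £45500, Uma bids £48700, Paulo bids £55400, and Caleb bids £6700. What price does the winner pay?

Bids in descending order: Paulo £55400; Uma £48700; Grace £45500; Tara £35600; Caleb £6700.
Paulo is the highest bidder, so Paulo wins.
Under the third-price rule, the price is the third-highest bid: £45500.

£45500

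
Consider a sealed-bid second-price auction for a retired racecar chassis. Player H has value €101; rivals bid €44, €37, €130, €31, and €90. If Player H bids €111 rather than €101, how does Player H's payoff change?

Change in payoff: €0.

The highest competing bid is €130.
Bidding truthfully at €101: the top bid is €130 (a rival), so Player H loses. Payoff = €0.
Bidding €111: the top bid is €130 (a rival), so Player H loses. Payoff = €0.
Change = €0 − €0 = €0.
The bid only affects whether you win, not the price — here both bids land on the same side of the top rival bid, so the deviation is payoff-neutral.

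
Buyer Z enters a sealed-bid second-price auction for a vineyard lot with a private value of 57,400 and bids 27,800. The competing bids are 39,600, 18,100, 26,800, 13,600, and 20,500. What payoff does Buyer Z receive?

Highest competing bid: 39,600.
Buyer Z's bid 27,800 is not the highest, so Buyer Z loses, pays nothing, and earns zero payoff.

0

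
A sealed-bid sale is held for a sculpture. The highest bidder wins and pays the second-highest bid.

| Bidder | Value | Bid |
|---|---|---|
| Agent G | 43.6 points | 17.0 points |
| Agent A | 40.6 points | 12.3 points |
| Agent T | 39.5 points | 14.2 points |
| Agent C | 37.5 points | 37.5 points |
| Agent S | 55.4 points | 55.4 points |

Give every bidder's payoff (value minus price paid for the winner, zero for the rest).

Payoffs: Agent G 0.0 points, Agent A 0.0 points, Agent T 0.0 points, Agent C 0.0 points, Agent S 17.9 points.

Bids in descending order: Agent S 55.4 points > Agent C 37.5 points > Agent G 17.0 points > Agent T 14.2 points > Agent A 12.3 points.
Agent S has the top bid and wins; the price is the second-highest bid, 37.5 points.
Agent S's payoff = 55.4 points − 37.5 points = 17.9 points. All other bidders lose, so their payoff is 0.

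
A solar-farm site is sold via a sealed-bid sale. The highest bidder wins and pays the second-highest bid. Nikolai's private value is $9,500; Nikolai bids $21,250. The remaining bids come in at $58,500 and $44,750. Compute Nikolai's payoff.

Highest competing bid: $58,500.
Nikolai's bid $21,250 is not the highest, so Nikolai loses, pays nothing, and earns zero payoff.

Nikolai's payoff: $0.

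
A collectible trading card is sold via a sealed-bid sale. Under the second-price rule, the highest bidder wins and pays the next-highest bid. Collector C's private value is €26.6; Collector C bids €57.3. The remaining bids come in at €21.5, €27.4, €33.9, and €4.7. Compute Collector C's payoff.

Highest competing bid: €33.9.
Collector C's bid €57.3 is the highest overall, so Collector C wins and pays the second-highest bid, €33.9.
Payoff = value − price = €26.6 − €33.9 = -€7.3.

-€7.3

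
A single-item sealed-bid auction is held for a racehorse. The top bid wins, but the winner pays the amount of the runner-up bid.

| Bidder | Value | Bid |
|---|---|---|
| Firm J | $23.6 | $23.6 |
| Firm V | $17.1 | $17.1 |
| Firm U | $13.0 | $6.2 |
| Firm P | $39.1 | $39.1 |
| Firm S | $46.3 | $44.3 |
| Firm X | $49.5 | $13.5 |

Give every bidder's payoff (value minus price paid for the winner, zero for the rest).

Payoffs: Firm J $0.0, Firm V $0.0, Firm U $0.0, Firm P $0.0, Firm S $7.2, Firm X $0.0.

Sorted high to low: Firm S $44.3, then Firm P $39.1, then Firm J $23.6, then Firm V $17.1, then Firm X $13.5, then Firm U $6.2.
Firm S has the top bid and wins; the price is the second-highest bid, $39.1.
Firm S's payoff = $46.3 − $39.1 = $7.2. All other bidders lose, so their payoff is 0.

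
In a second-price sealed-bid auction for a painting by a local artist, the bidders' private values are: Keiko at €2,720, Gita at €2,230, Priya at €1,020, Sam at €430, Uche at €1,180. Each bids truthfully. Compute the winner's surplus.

Surplus = €490.

Bids in descending order: Keiko €2,720, then Gita €2,230, then Uche €1,180, then Priya €1,020, then Sam €430.
Keiko wins with the top bid and pays the second-highest, €2,230.
Surplus = €2,720 − €2,230 = €490.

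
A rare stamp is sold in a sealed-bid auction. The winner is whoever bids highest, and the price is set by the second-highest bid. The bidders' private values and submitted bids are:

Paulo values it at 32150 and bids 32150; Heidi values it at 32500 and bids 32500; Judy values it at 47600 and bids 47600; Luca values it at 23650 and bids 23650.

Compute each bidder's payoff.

Ranking the bids: Judy 47600 > Heidi 32500 > Paulo 32150 > Luca 23650.
Judy has the top bid and wins; the price is the second-highest bid, 32500.
Judy's payoff = 47600 − 32500 = 15100. All other bidders lose, so their payoff is 0.

Payoffs: Paulo 0, Heidi 0, Judy 15100, Luca 0.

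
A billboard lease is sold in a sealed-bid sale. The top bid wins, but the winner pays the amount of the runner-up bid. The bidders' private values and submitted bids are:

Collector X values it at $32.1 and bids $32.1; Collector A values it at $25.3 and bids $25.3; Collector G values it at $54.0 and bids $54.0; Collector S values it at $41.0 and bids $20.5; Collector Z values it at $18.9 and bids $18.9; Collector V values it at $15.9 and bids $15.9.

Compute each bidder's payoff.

Payoffs: Collector X $0.0, Collector A $0.0, Collector G $21.9, Collector S $0.0, Collector Z $0.0, Collector V $0.0.

Sorted high to low: Collector G $54.0, then Collector X $32.1, then Collector A $25.3, then Collector S $20.5, then Collector Z $18.9, then Collector V $15.9.
Collector G has the top bid and wins; the price is the second-highest bid, $32.1.
Collector G's payoff = $54.0 − $32.1 = $21.9. All other bidders lose, so their payoff is 0.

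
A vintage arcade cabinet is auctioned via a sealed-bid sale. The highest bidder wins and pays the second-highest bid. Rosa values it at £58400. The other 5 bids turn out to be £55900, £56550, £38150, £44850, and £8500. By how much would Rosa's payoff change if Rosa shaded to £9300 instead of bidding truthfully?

The highest competing bid is £56550.
Bidding truthfully at £58400: Rosa has the top bid, wins, and pays the second-highest bid £56550. Payoff = £58400 − £56550 = £1850.
Bidding £9300: the top bid is £56550 (a rival), so Rosa loses. Payoff = £0.
Change = £0 − £1850 = -£1850.

Change in payoff: -£1850.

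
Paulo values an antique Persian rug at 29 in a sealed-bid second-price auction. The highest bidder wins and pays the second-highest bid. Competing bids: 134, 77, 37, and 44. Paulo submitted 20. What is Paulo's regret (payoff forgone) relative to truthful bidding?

0

The highest competing bid is 134.
Bidding truthfully at 29: the top bid is 134 (a rival), so Paulo loses. Payoff = 0.
Bidding 20: the top bid is 134 (a rival), so Paulo loses. Payoff = 0.
Regret = truthful payoff − actual payoff = 0 − 0 = 0.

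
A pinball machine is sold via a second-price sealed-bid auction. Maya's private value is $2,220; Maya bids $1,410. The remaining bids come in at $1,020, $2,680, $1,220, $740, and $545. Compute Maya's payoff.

Highest competing bid: $2,680.
Maya's bid $1,410 is not the highest, so Maya loses, pays nothing, and earns zero payoff.

Maya's payoff: $0.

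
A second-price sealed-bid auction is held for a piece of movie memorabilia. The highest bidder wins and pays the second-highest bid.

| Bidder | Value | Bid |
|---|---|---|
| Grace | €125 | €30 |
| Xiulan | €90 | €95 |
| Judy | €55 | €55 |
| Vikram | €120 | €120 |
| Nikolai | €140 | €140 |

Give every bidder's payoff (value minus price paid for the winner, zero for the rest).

Ranking the bids: Nikolai €140, then Vikram €120, then Xiulan €95, then Judy €55, then Grace €30.
Nikolai has the top bid and wins; the price is the second-highest bid, €120.
Nikolai's payoff = €140 − €120 = €20. All other bidders lose, so their payoff is 0.

Payoffs: Grace €0, Xiulan €0, Judy €0, Vikram €0, Nikolai €20.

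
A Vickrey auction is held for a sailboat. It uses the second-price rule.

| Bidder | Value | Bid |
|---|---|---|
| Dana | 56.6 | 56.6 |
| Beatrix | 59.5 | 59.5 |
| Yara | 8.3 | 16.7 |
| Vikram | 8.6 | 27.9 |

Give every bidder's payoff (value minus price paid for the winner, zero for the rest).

Payoffs: Dana 0.0, Beatrix 2.9, Yara 0.0, Vikram 0.0.

Ordered from highest: Beatrix 59.5 > Dana 56.6 > Vikram 27.9 > Yara 16.7.
Beatrix has the top bid and wins; the price is the second-highest bid, 56.6.
Beatrix's payoff = 59.5 − 56.6 = 2.9. All other bidders lose, so their payoff is 0.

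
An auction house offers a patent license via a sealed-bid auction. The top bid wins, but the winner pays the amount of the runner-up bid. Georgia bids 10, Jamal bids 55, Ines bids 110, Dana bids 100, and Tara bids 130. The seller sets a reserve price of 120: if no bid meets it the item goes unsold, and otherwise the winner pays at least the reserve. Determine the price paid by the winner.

Sorted high to low: Tara 130; Ines 110; Dana 100; Jamal 55; Georgia 10.
Tara has the highest bid, so Tara wins.
The second-highest bid is 110, but the reserve 120 is higher, so the price is the reserve.

120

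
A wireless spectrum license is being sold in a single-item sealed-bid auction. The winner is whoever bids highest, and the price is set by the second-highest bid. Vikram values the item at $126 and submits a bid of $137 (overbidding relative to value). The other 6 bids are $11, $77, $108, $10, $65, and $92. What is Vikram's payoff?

Payoff = $18.

Highest competing bid: $108.
Vikram's bid $137 is the highest overall, so Vikram wins and pays the second-highest bid, $108.
Payoff = value − price = $126 − $108 = $18.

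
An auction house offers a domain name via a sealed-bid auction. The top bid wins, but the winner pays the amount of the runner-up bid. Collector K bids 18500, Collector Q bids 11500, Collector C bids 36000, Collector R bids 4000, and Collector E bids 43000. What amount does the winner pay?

36000

Bids in descending order: Collector E 43000; Collector C 36000; Collector K 18500; Collector Q 11500; Collector R 4000.
Collector E has the highest bid, so Collector E wins.
The second-highest bid is 36000, so that is what Collector E pays.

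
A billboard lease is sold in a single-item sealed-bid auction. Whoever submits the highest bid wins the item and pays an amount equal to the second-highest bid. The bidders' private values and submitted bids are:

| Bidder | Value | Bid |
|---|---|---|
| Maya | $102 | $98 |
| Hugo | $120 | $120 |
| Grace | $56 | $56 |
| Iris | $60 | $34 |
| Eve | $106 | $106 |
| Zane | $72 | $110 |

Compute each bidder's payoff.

Maya $0, Hugo $10, Grace $0, Iris $0, Eve $0, Zane $0.

Ranking the bids: Hugo $120; Zane $110; Eve $106; Maya $98; Grace $56; Iris $34.
Hugo has the top bid and wins; the price is the second-highest bid, $110.
Hugo's payoff = $120 − $110 = $10. All other bidders lose, so their payoff is 0.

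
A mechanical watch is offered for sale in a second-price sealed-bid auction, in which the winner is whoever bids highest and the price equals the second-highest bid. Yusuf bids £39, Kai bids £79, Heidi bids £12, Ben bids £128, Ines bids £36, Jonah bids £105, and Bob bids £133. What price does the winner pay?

Price paid: £128.

Bids in descending order: Bob £133, then Ben £128, then Jonah £105, then Kai £79, then Yusuf £39, then Ines £36, then Heidi £12.
Bob is the highest bidder, so Bob wins.
Under the second-price rule, the price is the second-highest bid: £128.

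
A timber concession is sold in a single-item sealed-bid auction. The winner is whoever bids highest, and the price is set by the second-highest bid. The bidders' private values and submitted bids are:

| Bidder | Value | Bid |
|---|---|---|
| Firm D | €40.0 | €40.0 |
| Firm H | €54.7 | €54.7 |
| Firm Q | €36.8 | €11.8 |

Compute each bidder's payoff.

Firm D €0.0, Firm H €14.7, Firm Q €0.0.

Ordered from highest: Firm H €54.7 > Firm D €40.0 > Firm Q €11.8.
Firm H has the top bid and wins; the price is the second-highest bid, €40.0.
Firm H's payoff = €54.7 − €40.0 = €14.7. All other bidders lose, so their payoff is 0.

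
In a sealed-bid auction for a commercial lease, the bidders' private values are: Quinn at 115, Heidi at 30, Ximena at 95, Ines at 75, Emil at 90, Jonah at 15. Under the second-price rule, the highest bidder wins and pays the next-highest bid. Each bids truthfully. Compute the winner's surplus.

Ordered from highest: Quinn 115 > Ximena 95 > Emil 90 > Ines 75 > Heidi 30 > Jonah 15.
Quinn wins with the top bid and pays the second-highest, 95.
Surplus = 115 − 95 = 20.

20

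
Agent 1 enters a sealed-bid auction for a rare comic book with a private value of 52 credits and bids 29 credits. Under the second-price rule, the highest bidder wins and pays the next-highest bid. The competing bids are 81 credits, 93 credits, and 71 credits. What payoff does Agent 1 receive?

The bidder's payoff: 0 credits.

Highest competing bid: 93 credits.
Agent 1's bid 29 credits is not the highest, so Agent 1 loses, pays nothing, and earns zero payoff.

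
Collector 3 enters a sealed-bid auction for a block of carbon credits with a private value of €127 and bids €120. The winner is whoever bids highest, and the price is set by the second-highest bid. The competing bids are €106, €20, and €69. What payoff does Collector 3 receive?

Highest competing bid: €106.
Collector 3's bid €120 is the highest overall, so Collector 3 wins and pays the second-highest bid, €106.
Payoff = value − price = €127 − €106 = €21.

The bidder's payoff: €21.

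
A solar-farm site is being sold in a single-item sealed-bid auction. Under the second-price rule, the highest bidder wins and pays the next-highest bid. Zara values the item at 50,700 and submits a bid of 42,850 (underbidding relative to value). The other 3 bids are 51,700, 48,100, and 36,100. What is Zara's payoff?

Highest competing bid: 51,700.
Zara's bid 42,850 is not the highest, so Zara loses, pays nothing, and earns zero payoff.

Payoff = 0.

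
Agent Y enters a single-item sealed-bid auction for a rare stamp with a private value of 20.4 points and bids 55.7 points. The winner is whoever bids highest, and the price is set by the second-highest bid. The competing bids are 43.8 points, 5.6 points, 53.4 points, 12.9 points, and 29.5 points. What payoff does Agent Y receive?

-33.0 points

Highest competing bid: 53.4 points.
Agent Y's bid 55.7 points is the highest overall, so Agent Y wins and pays the second-highest bid, 53.4 points.
Payoff = value − price = 20.4 points − 53.4 points = -33.0 points.
Overbidding won the item at a price above value — truthful bidding would have avoided this loss.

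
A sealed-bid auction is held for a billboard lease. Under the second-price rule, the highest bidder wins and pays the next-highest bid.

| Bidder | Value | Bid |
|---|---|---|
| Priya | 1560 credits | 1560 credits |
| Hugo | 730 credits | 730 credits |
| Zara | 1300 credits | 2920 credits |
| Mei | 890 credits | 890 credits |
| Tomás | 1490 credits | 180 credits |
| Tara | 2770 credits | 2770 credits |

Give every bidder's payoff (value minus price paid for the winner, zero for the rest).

Sorted high to low: Zara 2920 credits > Tara 2770 credits > Priya 1560 credits > Mei 890 credits > Hugo 730 credits > Tomás 180 credits.
Zara has the top bid and wins; the price is the second-highest bid, 2770 credits.
Zara's payoff = 1300 credits − 2770 credits = -1470 credits. All other bidders lose, so their payoff is 0.

Priya 0 credits, Hugo 0 credits, Zara -1470 credits, Mei 0 credits, Tomás 0 credits, Tara 0 credits.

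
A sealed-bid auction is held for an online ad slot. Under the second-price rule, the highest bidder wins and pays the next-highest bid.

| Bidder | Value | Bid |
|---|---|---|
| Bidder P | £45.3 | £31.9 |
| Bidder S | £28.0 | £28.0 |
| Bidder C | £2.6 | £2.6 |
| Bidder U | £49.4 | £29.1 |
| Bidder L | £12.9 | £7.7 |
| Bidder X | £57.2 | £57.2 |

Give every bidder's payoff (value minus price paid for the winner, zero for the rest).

Ordered from highest: Bidder X £57.2, then Bidder P £31.9, then Bidder U £29.1, then Bidder S £28.0, then Bidder L £7.7, then Bidder C £2.6.
Bidder X has the top bid and wins; the price is the second-highest bid, £31.9.
Bidder X's payoff = £57.2 − £31.9 = £25.3. All other bidders lose, so their payoff is 0.

Bidder P £0.0, Bidder S £0.0, Bidder C £0.0, Bidder U £0.0, Bidder L £0.0, Bidder X £25.3.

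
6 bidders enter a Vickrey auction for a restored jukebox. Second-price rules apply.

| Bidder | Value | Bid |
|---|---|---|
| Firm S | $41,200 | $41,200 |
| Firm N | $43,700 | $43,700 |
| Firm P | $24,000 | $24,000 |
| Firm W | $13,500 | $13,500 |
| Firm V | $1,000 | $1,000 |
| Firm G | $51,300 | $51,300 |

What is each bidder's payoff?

Payoffs: Firm S $0, Firm N $0, Firm P $0, Firm W $0, Firm V $0, Firm G $7,600.

Bids in descending order: Firm G $51,300 > Firm N $43,700 > Firm S $41,200 > Firm P $24,000 > Firm W $13,500 > Firm V $1,000.
Firm G has the top bid and wins; the price is the second-highest bid, $43,700.
Firm G's payoff = $51,300 − $43,700 = $7,600. All other bidders lose, so their payoff is 0.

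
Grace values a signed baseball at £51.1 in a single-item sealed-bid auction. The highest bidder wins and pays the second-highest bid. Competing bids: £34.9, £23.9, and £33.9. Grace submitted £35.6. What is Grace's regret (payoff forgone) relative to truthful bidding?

The highest competing bid is £34.9.
Bidding truthfully at £51.1: Grace has the top bid, wins, and pays the second-highest bid £34.9. Payoff = £51.1 − £34.9 = £16.2.
Bidding £35.6: Grace has the top bid, wins, and pays the second-highest bid £34.9. Payoff = £51.1 − £34.9 = £16.2.
Regret = truthful payoff − actual payoff = £16.2 − £16.2 = £0.0.
The bid only affects whether you win, not the price — here both bids land on the same side of the top rival bid, so the deviation is payoff-neutral.

£0.0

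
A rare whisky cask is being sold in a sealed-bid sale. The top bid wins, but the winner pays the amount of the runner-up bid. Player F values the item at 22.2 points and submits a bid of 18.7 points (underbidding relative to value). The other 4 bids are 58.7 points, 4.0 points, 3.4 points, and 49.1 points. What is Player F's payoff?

Payoff = 0.0 points.

Highest competing bid: 58.7 points.
Player F's bid 18.7 points is not the highest, so Player F loses, pays nothing, and earns zero payoff.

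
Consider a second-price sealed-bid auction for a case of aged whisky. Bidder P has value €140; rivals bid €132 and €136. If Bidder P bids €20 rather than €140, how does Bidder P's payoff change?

-€4

The highest competing bid is €136.
Bidding truthfully at €140: Bidder P has the top bid, wins, and pays the second-highest bid €136. Payoff = €140 − €136 = €4.
Bidding €20: the top bid is €136 (a rival), so Bidder P loses. Payoff = €0.
Change = €0 − €4 = -€4.
This is the dominant-strategy logic: truthful bidding weakly beats any alternative.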